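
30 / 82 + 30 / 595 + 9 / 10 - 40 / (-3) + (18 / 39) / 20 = 2791933/190281 = 14.67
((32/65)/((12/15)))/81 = 8/1053 = 0.01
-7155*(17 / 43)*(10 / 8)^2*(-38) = 57776625/344 = 167955.31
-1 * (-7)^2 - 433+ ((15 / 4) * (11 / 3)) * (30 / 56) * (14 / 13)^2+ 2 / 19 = -6079731/12844 = -473.35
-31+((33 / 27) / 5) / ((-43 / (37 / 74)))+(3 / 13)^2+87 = 36658651/654030 = 56.05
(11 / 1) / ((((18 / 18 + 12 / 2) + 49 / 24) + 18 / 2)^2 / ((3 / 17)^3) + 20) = 171072/921444497 = 0.00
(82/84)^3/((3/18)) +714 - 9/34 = 150996115/209916 = 719.32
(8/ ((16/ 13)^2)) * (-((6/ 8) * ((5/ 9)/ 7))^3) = -21125/18966528 = 0.00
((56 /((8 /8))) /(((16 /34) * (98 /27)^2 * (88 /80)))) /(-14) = -61965/105644 = -0.59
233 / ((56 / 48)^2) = 8388/49 = 171.18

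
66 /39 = 22/13 = 1.69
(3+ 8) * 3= 33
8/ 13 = 0.62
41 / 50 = 0.82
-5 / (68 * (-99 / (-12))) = -5/561 = -0.01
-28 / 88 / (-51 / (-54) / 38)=-2394/187 = -12.80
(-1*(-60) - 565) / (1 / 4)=-2020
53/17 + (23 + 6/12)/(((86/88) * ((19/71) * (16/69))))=43403719/111112 = 390.63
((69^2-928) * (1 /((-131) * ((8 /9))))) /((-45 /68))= 65161/1310 = 49.74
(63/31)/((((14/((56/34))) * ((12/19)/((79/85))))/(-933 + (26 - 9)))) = -14436618/44795 = -322.28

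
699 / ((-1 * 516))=-233/172 = -1.35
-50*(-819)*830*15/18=28323750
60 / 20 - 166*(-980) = 162683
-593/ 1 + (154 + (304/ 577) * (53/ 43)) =-438.35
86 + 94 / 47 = 88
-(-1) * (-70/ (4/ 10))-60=-235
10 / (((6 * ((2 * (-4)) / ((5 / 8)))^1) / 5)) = -125/192 = -0.65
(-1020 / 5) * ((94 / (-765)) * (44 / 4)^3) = 500456/15 = 33363.73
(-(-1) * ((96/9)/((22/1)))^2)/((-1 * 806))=-128/438867 = 0.00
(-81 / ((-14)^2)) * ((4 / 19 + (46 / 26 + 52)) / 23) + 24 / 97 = -78033957/108007172 = -0.72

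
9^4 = 6561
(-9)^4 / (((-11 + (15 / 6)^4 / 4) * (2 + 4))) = -69984/79 = -885.87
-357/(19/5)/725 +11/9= 27092/24795 = 1.09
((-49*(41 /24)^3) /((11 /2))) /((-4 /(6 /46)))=3377129/2331648 = 1.45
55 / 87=0.63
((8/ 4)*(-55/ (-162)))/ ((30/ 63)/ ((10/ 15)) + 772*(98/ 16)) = 70/487539 = 0.00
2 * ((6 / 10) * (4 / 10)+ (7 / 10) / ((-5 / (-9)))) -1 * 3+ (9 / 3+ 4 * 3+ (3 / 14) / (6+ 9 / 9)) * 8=5892/49 = 120.24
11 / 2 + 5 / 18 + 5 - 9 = 16/9 = 1.78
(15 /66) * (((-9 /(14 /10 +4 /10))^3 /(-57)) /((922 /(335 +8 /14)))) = 489375/2697772 = 0.18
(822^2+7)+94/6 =2027120/3 = 675706.67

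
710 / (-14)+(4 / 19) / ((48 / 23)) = -80779/1596 = -50.61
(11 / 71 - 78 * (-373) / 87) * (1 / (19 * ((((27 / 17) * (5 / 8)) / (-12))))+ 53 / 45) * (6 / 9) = 637900102/5281335 = 120.78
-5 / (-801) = 5/801 = 0.01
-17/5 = -3.40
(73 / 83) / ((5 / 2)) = 146/415 = 0.35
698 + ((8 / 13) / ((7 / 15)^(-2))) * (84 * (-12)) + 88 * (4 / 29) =5419834/9425 = 575.05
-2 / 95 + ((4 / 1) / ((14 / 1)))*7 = 188/95 = 1.98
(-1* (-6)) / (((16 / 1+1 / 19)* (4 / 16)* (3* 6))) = 76/915 = 0.08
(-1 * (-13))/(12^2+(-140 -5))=-13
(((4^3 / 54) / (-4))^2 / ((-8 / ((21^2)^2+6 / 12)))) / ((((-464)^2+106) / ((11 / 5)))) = -777926/35688195 = -0.02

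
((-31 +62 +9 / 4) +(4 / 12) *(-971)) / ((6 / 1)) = -3485/72 = -48.40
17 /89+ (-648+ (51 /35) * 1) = -2013386/3115 = -646.35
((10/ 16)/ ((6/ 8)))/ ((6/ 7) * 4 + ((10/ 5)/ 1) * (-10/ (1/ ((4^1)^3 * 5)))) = -35/268656 = 0.00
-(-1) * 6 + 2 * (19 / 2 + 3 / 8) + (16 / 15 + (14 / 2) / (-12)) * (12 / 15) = 7841/300 = 26.14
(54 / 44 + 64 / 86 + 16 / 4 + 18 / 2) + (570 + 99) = 647037/946 = 683.97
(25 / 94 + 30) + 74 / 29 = 89461/2726 = 32.82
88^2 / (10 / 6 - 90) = -23232/265 = -87.67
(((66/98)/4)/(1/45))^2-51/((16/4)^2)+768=15793131/19208 = 822.22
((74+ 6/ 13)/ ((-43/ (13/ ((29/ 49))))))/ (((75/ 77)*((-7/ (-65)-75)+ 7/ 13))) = 47479432/90401265 = 0.53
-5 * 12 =-60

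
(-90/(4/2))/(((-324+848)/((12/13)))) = -135/1703 = -0.08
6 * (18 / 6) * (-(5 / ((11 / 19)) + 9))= -3492/11 = -317.45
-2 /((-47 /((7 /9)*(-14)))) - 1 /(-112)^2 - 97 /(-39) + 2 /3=185582981/68979456 = 2.69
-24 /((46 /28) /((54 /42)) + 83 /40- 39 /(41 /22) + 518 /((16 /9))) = -177120/2020651 = -0.09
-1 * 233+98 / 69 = -15979/69 = -231.58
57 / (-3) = -19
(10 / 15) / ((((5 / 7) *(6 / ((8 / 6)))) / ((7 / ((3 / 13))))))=6.29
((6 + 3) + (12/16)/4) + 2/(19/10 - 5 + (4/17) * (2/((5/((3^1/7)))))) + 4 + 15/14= 5548117/407792 = 13.61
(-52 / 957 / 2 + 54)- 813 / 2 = -674737/1914 = -352.53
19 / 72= 0.26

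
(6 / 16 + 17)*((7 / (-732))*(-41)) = 6.81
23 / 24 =0.96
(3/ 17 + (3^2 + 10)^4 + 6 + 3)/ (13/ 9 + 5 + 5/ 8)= 159524136/8653 = 18435.70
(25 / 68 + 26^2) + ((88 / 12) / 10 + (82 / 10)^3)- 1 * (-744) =50297959/25500 = 1972.47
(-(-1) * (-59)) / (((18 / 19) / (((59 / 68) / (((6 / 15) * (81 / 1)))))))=-330695/198288 = -1.67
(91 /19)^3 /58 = 753571/397822 = 1.89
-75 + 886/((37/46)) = 37981/37 = 1026.51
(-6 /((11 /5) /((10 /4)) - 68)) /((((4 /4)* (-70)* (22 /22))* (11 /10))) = -75/64603 = 0.00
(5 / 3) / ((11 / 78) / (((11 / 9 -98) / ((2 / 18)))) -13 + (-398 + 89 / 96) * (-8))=226460/429855027 = 0.00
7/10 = 0.70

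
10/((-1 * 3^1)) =-10/3 = -3.33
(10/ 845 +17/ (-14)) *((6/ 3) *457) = -1300165/1183 = -1099.04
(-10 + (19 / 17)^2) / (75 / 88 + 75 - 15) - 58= -9998118/171955 = -58.14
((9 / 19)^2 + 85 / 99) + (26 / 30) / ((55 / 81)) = 2.36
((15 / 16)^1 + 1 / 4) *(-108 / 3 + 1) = -665/16 = -41.56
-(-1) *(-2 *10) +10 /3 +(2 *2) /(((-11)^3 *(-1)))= -66538/3993 = -16.66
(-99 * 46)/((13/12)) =-54648/13 = -4203.69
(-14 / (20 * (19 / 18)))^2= 3969/9025 = 0.44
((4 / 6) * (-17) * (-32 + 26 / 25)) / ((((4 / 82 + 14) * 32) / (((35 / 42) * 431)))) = 12917501/46080 = 280.33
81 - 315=-234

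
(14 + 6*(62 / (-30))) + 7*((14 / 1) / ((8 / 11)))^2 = 207643/80 = 2595.54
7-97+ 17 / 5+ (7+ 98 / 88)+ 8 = -15507/220 = -70.49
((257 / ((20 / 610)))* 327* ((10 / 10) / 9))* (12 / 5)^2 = 41011032/25 = 1640441.28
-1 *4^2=-16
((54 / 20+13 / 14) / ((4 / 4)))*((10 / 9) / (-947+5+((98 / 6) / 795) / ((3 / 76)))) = -100965/23577001 = 0.00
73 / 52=1.40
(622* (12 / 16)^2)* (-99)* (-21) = 5819121/8 = 727390.12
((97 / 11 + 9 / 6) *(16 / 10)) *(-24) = -21792/55 = -396.22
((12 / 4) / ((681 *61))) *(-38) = -38/13847 = 0.00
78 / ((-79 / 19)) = -1482/79 = -18.76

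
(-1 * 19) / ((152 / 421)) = -52.62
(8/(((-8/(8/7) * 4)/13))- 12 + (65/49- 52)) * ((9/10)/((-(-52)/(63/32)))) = -263493/116480 = -2.26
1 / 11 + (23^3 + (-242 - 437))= 126369/11 = 11488.09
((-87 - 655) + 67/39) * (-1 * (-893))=-25781803/39 = -661071.87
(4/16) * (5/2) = 5/8 = 0.62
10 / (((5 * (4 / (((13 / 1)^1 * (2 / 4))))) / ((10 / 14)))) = 65/28 = 2.32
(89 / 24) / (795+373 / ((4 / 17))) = 89/57126 = 0.00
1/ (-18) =-1/18 = -0.06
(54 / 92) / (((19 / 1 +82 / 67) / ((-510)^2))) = 47052090/6233 = 7548.87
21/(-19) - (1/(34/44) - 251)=80298/323 = 248.60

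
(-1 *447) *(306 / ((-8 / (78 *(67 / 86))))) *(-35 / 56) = -893528415/1376 = -649366.58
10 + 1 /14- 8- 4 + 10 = 113/14 = 8.07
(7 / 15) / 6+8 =727/90 = 8.08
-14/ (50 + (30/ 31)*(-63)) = 217/170 = 1.28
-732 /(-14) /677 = 366/4739 = 0.08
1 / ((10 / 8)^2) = 16/25 = 0.64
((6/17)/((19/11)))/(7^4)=66/775523 = 0.00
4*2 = 8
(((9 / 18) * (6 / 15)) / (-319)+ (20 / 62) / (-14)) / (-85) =8192/29419775 = 0.00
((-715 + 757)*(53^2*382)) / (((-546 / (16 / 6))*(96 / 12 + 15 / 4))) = -34337216/1833 = -18732.80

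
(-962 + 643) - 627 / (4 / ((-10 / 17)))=-7711/34 = -226.79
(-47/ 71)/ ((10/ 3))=-141/710 = -0.20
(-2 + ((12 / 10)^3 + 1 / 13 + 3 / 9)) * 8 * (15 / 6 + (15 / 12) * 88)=8088/65 = 124.43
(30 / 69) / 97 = 10/2231 = 0.00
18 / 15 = 6/5 = 1.20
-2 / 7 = -0.29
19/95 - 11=-54/5 = -10.80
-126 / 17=-7.41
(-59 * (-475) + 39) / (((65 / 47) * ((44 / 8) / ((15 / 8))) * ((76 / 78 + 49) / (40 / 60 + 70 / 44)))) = 73699572/235829 = 312.51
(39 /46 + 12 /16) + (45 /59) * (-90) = -363927/5428 = -67.05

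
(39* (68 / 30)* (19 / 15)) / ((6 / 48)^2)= 537472/75 = 7166.29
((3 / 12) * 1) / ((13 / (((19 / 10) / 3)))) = 0.01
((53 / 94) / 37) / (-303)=-53/1053834 = 0.00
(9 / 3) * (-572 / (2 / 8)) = -6864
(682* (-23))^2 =246050596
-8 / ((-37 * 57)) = 8/2109 = 0.00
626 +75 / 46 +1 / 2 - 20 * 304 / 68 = 210639/391 = 538.72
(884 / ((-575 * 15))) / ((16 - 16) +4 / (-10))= 442/1725 = 0.26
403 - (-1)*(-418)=-15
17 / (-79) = -17/79 = -0.22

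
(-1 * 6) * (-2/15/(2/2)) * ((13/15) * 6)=104/25 = 4.16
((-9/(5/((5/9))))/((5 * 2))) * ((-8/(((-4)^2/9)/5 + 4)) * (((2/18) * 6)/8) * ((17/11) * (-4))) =-51/539 = -0.09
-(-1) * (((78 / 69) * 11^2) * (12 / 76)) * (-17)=-367.15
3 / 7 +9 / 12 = 1.18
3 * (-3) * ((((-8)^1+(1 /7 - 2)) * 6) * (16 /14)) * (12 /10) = 178848/245 = 729.99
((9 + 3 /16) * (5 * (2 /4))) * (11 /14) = 1155/64 = 18.05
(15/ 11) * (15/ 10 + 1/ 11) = 525/242 = 2.17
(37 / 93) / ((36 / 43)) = 1591/3348 = 0.48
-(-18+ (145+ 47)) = -174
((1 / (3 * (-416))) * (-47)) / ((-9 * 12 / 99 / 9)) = -517/1664 = -0.31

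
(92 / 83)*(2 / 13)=184/1079 = 0.17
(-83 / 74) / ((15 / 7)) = -581/1110 = -0.52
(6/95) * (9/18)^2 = 3/190 = 0.02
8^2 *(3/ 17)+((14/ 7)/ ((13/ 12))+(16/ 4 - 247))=-50799/221 = -229.86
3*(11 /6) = 11/2 = 5.50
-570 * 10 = -5700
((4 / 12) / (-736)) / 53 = -1/117024 = 0.00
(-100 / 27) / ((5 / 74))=-1480/27 = -54.81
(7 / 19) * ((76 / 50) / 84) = 1/150 = 0.01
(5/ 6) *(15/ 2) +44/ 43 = 1251/172 = 7.27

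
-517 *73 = -37741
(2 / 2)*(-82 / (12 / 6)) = -41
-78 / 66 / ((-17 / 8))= 104/187 = 0.56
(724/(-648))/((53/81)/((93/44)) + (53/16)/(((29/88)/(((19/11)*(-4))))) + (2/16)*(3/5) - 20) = 9763140/778263589 = 0.01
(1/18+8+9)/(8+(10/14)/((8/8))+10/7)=2149/1278 = 1.68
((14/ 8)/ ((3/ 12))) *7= 49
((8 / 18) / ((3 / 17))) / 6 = 34/81 = 0.42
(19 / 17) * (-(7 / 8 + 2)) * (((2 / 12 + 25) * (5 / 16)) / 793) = -329935/10353408 = -0.03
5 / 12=0.42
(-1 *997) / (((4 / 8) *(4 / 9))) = -8973/2 = -4486.50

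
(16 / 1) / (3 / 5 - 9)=-40/21 = -1.90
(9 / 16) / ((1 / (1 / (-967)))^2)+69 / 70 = 516169443/523649840 = 0.99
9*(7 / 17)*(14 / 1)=51.88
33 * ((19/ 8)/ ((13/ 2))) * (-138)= -43263/26 = -1663.96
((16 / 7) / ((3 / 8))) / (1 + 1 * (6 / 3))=128/63 = 2.03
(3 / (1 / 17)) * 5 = 255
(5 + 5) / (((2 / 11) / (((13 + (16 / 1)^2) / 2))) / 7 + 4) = 103565/41428 = 2.50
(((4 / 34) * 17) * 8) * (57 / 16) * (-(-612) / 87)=400.97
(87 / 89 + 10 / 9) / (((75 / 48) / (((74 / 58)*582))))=992.59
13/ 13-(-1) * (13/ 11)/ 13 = 1.09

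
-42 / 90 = -7/15 = -0.47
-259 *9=-2331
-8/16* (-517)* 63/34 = 32571/68 = 478.99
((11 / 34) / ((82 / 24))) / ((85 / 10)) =132/11849 = 0.01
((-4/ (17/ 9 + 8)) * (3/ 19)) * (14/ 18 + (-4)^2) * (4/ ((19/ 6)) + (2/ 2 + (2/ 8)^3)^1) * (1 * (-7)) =8786841/514064 = 17.09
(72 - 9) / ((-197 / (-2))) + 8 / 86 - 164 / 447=1384838/3786537 = 0.37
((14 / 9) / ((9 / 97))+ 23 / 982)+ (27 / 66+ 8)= 11023622/437481 = 25.20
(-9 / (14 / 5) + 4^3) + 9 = 977/14 = 69.79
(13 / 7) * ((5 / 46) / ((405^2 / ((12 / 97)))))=26/170771895 = 0.00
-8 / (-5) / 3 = 8/15 = 0.53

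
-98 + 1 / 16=-1567/16 = -97.94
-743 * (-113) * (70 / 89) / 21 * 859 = 721207810/267 = 2701152.85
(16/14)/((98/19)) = 76/343 = 0.22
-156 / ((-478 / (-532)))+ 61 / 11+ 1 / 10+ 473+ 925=32337279/26290 = 1230.02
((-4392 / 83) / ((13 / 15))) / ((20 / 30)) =-98820/1079 = -91.58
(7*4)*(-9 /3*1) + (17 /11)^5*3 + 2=-8946611/161051 = -55.55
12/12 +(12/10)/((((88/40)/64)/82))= 31499/11 = 2863.55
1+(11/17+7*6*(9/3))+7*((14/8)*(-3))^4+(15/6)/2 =23704199/4352 = 5446.74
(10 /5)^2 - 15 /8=17/8 = 2.12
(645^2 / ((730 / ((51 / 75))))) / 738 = 31433/59860 = 0.53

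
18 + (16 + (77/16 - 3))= 573/16 = 35.81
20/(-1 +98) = 20/97 = 0.21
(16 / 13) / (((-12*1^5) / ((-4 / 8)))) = 0.05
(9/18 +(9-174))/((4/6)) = -987/4 = -246.75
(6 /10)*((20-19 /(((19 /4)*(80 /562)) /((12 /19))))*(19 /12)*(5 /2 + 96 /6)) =3959/100 = 39.59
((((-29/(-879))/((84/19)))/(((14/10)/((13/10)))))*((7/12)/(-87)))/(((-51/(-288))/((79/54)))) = -19513/50836086 = 0.00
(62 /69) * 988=887.77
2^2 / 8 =1/2 = 0.50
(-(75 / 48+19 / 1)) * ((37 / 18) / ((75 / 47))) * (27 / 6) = -119.19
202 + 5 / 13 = 2631/13 = 202.38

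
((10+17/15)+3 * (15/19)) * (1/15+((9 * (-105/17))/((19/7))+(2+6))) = -231426416/1380825 = -167.60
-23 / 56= -0.41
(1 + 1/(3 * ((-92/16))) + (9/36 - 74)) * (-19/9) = 381805/2484 = 153.71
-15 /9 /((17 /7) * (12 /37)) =-1295/612 = -2.12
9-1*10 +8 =7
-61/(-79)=61/79 = 0.77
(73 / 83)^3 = 389017/571787 = 0.68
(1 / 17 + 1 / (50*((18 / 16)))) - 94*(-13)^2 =-60763657/3825 = -15885.92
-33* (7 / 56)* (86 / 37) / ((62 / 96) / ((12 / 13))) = -204336/14911 = -13.70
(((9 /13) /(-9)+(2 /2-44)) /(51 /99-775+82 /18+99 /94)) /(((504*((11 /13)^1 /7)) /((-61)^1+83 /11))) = -3869040/78706771 = -0.05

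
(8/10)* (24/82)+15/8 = 3459/1640 = 2.11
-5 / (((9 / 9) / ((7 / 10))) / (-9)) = 63/2 = 31.50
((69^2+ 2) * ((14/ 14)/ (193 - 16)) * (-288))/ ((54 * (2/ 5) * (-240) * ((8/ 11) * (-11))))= -4763/25488 = -0.19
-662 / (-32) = 331/16 = 20.69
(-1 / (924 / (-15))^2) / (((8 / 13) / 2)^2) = -4225/1517824 = 0.00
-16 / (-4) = 4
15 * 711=10665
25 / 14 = 1.79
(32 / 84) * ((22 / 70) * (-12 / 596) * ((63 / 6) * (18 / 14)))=-1188/36505 = -0.03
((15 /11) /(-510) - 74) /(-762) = 27677/284988 = 0.10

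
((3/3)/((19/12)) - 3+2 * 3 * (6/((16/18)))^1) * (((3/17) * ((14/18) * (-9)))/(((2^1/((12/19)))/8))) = -730296/6137 = -119.00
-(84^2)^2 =-49787136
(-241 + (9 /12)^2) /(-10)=3847/160 = 24.04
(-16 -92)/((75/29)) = -41.76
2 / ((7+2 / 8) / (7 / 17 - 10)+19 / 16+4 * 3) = 5216/32421 = 0.16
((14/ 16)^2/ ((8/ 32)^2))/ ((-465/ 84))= -343/155 = -2.21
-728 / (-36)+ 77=875/9 = 97.22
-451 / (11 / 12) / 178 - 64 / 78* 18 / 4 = -7470/1157 = -6.46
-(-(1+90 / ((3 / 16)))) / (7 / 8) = 3848/7 = 549.71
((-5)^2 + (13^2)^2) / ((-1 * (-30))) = 14293/15 = 952.87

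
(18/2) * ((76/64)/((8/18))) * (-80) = -7695/4 = -1923.75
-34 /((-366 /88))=1496/183 = 8.17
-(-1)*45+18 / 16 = 46.12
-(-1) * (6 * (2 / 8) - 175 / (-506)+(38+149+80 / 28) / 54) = 170921/31878 = 5.36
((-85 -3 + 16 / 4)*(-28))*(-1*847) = -1992144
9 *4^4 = 2304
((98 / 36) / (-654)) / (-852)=49/10029744 = 0.00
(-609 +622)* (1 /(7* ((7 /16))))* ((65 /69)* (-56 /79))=-2.83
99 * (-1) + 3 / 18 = -593/6 = -98.83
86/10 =43/5 = 8.60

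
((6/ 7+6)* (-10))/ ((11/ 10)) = -4800/77 = -62.34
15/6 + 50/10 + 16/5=107/10 = 10.70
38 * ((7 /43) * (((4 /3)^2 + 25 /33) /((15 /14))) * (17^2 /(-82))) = -135067618/2618055 = -51.59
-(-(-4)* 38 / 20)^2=-1444/25 = -57.76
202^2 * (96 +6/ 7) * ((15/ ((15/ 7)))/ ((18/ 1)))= 4610852/3 = 1536950.67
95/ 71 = 1.34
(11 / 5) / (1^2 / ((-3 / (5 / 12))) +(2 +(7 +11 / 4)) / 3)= 99/170 = 0.58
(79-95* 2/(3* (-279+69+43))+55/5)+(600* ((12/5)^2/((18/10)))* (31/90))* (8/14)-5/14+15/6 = 549929/1169 = 470.43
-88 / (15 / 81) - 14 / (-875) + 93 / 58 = -3433459/7250 = -473.58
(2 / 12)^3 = 1/216 = 0.00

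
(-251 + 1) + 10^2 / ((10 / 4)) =-210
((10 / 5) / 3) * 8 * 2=32/3 = 10.67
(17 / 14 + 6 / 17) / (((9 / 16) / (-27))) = -8952/119 = -75.23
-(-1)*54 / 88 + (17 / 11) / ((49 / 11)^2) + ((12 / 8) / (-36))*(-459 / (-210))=1268677/2112880 = 0.60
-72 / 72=-1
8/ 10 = 0.80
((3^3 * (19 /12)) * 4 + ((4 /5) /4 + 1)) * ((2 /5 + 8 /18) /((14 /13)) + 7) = 100532/75 = 1340.43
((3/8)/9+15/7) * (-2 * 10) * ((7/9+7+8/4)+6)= -130285/189 = -689.34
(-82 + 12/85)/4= -3479/170 = -20.46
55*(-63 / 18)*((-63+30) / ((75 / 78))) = 33033/5 = 6606.60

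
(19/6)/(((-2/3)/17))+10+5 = -263/4 = -65.75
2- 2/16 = 15/8 = 1.88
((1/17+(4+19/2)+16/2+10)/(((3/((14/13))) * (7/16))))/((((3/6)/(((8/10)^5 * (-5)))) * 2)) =-17580032/414375 = -42.43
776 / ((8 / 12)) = 1164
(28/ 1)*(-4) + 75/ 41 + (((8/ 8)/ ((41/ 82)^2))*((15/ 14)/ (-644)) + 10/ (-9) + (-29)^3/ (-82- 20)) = 903640720/7069671 = 127.82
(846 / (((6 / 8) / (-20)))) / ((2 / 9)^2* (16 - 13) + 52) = -19035/44 = -432.61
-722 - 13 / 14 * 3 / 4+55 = -37391/56 = -667.70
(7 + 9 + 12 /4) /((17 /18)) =342/17 = 20.12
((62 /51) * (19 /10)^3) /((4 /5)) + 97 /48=42309/3400 = 12.44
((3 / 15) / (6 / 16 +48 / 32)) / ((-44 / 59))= -118/825 = -0.14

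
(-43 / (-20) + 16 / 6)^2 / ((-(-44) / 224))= 584647/4950 = 118.11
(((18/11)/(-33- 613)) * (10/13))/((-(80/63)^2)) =35721/29560960 = 0.00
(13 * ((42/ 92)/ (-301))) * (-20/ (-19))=-390/18791 = -0.02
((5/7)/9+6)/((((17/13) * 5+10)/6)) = 9958/4515 = 2.21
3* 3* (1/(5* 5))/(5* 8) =9/1000 = 0.01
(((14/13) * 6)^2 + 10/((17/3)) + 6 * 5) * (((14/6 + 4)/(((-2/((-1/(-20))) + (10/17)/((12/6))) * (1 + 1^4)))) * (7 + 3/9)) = -4904812/114075 = -43.00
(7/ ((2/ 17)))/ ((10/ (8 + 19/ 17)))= 54.25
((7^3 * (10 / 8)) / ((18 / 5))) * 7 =60025/72 = 833.68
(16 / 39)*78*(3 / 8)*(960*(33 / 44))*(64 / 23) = 552960/23 = 24041.74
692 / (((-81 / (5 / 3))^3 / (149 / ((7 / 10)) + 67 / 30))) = -390711850/301327047 = -1.30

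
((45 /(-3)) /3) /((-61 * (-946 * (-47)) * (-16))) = -5/43394912 = 0.00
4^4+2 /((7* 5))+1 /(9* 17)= 1371221/5355 = 256.06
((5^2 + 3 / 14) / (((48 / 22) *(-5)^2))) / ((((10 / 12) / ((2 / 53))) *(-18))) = -3883/3339000 = 0.00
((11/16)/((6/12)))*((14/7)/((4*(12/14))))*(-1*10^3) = -9625/12 = -802.08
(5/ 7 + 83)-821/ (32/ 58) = -157287/112 = -1404.35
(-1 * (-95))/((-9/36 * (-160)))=19/8 = 2.38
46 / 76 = 23/38 = 0.61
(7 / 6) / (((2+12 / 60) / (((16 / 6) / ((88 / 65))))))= 2275/2178 = 1.04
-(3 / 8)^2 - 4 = -265/64 = -4.14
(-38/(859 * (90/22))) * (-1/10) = 209/193275 = 0.00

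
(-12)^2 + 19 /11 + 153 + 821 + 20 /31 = 382047/341 = 1120.37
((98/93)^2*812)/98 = 79576/8649 = 9.20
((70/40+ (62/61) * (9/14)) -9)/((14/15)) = -169005/23912 = -7.07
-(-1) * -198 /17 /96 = -33/272 = -0.12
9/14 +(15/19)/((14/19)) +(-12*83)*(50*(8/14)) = -199188/7 = -28455.43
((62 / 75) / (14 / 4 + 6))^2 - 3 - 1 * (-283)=280.01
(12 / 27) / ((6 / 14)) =28/27 = 1.04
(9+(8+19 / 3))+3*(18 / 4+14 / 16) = 947/24 = 39.46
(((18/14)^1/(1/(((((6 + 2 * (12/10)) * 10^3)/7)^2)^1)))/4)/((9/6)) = 2160000/7 = 308571.43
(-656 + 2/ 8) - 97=-3011/4 = -752.75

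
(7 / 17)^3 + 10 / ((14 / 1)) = 26966/34391 = 0.78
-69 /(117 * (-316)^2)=-23/3894384 = 0.00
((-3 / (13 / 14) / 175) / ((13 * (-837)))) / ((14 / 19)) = 19/8251425 = 0.00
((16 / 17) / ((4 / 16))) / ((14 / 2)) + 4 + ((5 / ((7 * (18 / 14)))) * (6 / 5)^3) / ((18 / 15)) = 3176/595 = 5.34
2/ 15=0.13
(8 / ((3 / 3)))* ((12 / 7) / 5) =96/35 = 2.74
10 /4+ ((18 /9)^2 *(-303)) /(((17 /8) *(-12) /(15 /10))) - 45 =979/34 = 28.79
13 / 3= 4.33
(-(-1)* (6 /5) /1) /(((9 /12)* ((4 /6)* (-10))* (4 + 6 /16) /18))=-864/875 = -0.99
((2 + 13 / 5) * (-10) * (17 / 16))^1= -391/8 = -48.88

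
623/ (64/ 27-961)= -16821/25883 = -0.65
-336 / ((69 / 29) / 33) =-107184/23 = -4660.17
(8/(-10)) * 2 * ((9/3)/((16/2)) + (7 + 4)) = -91/5 = -18.20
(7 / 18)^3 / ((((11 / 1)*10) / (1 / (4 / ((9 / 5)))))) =343/1425600 = 0.00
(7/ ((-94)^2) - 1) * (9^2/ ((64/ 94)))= -118.87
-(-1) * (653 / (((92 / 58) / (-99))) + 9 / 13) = -24371505/598 = -40755.03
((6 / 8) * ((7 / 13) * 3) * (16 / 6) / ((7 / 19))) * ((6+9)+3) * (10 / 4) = 5130/13 = 394.62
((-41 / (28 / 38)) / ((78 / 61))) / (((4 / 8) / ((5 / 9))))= -48.35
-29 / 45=-0.64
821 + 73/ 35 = 28808/35 = 823.09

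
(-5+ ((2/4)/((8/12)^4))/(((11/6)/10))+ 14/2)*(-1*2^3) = -1391/11 = -126.45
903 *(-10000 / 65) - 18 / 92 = -83076117/598 = -138923.27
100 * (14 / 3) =1400/3 = 466.67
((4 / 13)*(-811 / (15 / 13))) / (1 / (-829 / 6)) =29880.84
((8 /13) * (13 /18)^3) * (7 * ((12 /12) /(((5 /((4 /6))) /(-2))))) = -4732/10935 = -0.43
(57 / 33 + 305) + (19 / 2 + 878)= 26273/22 = 1194.23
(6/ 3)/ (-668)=-1/334 = 0.00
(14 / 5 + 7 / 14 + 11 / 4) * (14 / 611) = 847/6110 = 0.14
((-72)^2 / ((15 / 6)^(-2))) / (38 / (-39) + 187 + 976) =27.88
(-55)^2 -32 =2993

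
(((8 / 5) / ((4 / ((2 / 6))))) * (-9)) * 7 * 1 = -42/5 = -8.40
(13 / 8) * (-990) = -6435/4 = -1608.75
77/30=2.57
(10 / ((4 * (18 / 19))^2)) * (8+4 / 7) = 9025/1512 = 5.97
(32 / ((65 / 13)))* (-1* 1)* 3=-96/5 = -19.20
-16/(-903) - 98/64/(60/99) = -2.51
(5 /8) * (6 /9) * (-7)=-35/12 = -2.92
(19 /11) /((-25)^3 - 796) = -19/180631 = 0.00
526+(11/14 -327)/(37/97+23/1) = 16258553/31752 = 512.05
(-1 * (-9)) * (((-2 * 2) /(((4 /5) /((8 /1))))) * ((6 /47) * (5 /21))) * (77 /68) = -9900/799 = -12.39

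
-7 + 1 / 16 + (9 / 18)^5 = -221/32 = -6.91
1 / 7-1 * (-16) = 16.14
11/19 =0.58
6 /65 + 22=1436/65 = 22.09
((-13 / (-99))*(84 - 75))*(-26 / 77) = -338/847 = -0.40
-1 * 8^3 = -512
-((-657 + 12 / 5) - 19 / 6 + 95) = 16883/30 = 562.77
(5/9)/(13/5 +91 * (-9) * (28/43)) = -1075/1026909 = 0.00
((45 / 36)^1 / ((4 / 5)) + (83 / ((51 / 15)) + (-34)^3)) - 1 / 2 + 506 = -10546127/272 = -38772.53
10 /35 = 0.29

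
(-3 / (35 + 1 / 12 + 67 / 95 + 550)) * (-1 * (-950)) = -3249000/667799 = -4.87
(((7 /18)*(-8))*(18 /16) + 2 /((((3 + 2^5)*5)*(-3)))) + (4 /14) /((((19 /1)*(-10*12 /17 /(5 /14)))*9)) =-17615477/5027400 = -3.50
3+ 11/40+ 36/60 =3.88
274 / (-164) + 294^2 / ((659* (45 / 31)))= 23961953/270190 = 88.69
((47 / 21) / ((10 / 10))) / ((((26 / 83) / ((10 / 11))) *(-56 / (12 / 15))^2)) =3901/2942940 = 0.00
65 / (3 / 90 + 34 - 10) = 2.70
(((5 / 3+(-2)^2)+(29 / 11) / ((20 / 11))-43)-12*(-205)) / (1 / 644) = 23416967/15 = 1561131.13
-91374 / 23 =-3972.78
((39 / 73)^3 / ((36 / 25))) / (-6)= -54925/3112136 = -0.02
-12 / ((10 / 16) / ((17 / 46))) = -7.10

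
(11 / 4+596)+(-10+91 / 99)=233509/396 = 589.67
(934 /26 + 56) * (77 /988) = 92015/12844 = 7.16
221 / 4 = 55.25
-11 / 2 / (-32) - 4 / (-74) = 535/2368 = 0.23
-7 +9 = 2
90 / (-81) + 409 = 3671/9 = 407.89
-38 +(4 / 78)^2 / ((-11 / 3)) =-211930/5577 = -38.00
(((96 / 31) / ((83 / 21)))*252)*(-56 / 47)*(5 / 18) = -65.35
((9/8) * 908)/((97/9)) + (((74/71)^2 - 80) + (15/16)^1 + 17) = 264455527/7823632 = 33.80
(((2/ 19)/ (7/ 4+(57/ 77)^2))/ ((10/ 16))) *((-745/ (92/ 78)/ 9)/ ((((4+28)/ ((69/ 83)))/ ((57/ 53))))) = -0.14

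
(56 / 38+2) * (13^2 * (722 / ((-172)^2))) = 14.33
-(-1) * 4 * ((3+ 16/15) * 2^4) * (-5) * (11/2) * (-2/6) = 21472/9 = 2385.78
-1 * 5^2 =-25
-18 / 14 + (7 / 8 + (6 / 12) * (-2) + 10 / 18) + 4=1585/504 = 3.14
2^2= 4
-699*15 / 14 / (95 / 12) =-12582/133 = -94.60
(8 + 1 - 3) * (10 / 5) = 12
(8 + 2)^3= 1000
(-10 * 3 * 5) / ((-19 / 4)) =600/19 = 31.58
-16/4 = -4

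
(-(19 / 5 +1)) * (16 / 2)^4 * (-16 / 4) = 393216/5 = 78643.20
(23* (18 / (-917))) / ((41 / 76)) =-31464/37597 = -0.84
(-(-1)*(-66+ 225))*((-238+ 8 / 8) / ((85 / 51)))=-22609.80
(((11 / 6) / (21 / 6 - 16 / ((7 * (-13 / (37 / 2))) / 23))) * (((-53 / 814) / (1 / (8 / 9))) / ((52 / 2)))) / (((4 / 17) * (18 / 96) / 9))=-50456/4746249 = -0.01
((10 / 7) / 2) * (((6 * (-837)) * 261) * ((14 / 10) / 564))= -218457/94 = -2324.01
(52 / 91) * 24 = 13.71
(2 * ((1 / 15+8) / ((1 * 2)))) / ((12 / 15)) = 10.08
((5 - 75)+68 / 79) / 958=-0.07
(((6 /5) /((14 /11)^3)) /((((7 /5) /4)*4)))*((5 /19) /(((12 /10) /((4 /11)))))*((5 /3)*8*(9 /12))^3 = 1512500/45619 = 33.16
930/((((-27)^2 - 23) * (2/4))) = 930/353 = 2.63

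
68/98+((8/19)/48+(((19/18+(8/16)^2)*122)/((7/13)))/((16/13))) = 241.04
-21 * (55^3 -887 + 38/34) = -59079615/17 = -3475271.47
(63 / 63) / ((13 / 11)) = 11/13 = 0.85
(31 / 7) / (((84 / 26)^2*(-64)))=-5239/790272 = -0.01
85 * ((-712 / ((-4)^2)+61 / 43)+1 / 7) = -2197165/602 = -3649.78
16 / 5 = 3.20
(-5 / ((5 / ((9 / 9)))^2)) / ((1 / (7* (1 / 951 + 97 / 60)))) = -2.26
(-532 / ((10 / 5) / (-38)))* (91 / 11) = 919828/11 = 83620.73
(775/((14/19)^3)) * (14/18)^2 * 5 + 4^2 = 26651201/4536 = 5875.49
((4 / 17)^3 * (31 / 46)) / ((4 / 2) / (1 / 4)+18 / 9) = 496/564995 = 0.00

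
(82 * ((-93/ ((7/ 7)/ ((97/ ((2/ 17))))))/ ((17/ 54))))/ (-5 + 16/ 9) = 179752446/29 = 6198360.21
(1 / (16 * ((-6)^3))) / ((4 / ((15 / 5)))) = -1/4608 = 0.00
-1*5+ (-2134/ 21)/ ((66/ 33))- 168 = -4700/21 = -223.81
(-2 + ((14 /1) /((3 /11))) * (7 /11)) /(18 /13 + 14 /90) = 17940/901 = 19.91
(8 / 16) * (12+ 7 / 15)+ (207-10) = 6097/30 = 203.23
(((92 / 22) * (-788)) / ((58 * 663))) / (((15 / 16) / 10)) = -579968/634491 = -0.91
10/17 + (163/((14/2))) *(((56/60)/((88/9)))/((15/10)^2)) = 4421/2805 = 1.58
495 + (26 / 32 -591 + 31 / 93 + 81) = -665/48 = -13.85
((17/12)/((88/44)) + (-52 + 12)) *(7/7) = -943/24 = -39.29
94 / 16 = 47/8 = 5.88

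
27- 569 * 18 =-10215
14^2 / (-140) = -1.40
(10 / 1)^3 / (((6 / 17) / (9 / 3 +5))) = 68000/3 = 22666.67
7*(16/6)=56/3 = 18.67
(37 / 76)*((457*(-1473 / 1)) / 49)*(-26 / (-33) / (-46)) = 107930147/942172 = 114.55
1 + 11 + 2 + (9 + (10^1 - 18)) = 15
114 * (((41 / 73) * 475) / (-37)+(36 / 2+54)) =19949658/2701 = 7386.03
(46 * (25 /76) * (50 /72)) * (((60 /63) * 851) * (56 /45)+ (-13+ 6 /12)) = 40695625/3888 = 10466.98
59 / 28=2.11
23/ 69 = 1/3 = 0.33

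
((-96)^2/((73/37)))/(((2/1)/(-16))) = -2727936/73 = -37368.99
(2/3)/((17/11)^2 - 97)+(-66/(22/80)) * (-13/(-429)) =-1375091/188892 = -7.28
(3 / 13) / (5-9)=-3/52 = -0.06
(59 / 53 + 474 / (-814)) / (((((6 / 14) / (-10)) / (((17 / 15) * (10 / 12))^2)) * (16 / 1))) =-28959245/41934024 = -0.69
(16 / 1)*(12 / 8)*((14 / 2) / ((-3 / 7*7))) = -56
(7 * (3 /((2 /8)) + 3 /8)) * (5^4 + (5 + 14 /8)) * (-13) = -22765743/32 = -711429.47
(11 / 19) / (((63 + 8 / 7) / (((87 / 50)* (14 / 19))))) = 46893/4052225 = 0.01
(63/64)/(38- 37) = 63/64 = 0.98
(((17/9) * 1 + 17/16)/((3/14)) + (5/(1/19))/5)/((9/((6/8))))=7079/2592 = 2.73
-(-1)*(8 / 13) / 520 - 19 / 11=-16044/9295 = -1.73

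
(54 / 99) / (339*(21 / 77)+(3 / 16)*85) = 32/6359 = 0.01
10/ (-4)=-2.50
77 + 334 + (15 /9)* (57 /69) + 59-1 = 32456/69 = 470.38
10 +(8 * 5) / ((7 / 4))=230/7 = 32.86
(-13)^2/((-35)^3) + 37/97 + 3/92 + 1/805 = 0.41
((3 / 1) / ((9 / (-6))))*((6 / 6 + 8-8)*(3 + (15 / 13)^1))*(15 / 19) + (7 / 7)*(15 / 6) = -2005/494 = -4.06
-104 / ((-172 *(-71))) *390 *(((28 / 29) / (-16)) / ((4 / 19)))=0.95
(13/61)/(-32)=-13/1952 = -0.01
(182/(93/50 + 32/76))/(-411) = -172900/890637 = -0.19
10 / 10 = 1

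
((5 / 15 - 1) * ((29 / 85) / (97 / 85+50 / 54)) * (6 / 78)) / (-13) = 261/400868 = 0.00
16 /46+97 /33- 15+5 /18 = -52075/4554 = -11.44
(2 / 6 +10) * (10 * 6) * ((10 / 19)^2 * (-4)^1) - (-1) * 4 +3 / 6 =-492751/722 = -682.48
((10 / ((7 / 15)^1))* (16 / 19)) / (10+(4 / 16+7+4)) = 1920/2261 = 0.85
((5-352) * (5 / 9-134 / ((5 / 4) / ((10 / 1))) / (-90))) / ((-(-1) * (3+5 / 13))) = -76687/60 = -1278.12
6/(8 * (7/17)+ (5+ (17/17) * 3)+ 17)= 102/481 = 0.21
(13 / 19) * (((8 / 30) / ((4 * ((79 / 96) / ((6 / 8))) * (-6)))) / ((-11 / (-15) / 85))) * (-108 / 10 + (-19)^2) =-4643652/16511 = -281.25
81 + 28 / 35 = 409/5 = 81.80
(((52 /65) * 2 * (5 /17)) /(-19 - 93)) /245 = -1/58310 = 0.00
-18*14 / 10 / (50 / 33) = -2079/125 = -16.63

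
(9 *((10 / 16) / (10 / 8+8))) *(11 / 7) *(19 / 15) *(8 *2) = 5016/259 = 19.37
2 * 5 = 10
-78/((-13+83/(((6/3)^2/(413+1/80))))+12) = -24960/2742083 = -0.01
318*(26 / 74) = 4134/37 = 111.73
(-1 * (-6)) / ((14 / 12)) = 36/7 = 5.14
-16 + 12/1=-4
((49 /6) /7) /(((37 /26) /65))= 53.29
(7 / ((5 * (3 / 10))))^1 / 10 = 0.47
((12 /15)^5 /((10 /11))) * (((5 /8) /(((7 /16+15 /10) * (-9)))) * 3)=-11264/290625 = -0.04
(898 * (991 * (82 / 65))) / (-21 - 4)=-72973276/1625 = -44906.63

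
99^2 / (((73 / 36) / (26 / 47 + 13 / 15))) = 117729612/17155 = 6862.70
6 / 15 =2/5 = 0.40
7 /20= 0.35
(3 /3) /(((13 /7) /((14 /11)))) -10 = -1332/143 = -9.31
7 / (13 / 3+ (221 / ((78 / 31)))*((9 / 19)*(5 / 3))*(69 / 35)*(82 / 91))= 254163/4629988 = 0.05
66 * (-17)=-1122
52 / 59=0.88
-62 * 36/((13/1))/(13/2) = -4464/169 = -26.41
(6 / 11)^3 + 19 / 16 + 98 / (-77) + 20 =427561/21296 = 20.08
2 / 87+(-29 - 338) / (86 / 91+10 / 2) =-2904457/47067 = -61.71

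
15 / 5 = 3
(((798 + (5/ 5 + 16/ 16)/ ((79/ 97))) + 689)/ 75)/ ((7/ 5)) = 117667/8295 = 14.19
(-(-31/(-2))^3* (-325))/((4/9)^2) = 784248075/128 = 6126938.09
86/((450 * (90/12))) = 86/3375 = 0.03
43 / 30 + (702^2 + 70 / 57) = 280899797/570 = 492806.66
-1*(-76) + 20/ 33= 2528/33 = 76.61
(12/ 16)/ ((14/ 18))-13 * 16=-5797/28 = -207.04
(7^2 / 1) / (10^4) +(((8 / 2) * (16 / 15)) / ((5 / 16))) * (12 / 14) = 819543/70000 = 11.71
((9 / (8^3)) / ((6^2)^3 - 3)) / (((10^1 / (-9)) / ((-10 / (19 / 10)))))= 135/75640064 = 0.00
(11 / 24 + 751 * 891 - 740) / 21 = 16041635/504 = 31828.64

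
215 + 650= 865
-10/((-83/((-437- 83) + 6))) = -5140/83 = -61.93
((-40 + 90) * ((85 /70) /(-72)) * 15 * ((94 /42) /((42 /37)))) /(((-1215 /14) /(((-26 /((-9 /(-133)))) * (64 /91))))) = -77.65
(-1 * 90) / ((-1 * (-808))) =-45/404 = -0.11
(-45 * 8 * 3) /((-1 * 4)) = 270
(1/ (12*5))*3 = 1/20 = 0.05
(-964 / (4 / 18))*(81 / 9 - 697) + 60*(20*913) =4080144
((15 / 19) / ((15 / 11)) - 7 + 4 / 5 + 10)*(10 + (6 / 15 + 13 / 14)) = 49.61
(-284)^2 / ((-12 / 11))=-221804/3 = -73934.67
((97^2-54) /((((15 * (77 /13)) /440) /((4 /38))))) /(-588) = -486460/58653 = -8.29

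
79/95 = 0.83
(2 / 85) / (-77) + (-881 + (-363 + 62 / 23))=-186859796/150535 = -1241.30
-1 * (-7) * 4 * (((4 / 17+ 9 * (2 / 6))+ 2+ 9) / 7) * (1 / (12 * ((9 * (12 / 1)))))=121/2754 = 0.04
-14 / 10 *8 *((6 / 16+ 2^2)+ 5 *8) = -497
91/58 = 1.57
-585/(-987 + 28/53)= 0.59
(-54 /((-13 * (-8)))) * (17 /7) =-459/364 = -1.26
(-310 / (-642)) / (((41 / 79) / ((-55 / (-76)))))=673475/1000236 = 0.67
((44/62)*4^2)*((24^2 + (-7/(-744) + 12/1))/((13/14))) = 7190.35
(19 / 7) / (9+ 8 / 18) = 171/595 = 0.29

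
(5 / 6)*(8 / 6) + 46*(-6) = -274.89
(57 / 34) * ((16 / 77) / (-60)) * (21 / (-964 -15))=114/915365 = 0.00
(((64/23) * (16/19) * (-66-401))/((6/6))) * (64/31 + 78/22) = -914811904/149017 = -6138.98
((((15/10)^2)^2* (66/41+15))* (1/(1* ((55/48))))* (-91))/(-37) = 15058953/83435 = 180.49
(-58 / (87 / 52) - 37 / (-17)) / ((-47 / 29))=48053/2397 = 20.05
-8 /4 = -2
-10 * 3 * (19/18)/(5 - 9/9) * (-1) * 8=190/3 = 63.33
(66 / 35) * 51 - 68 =986/35 = 28.17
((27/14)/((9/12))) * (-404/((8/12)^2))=-16362/7 = -2337.43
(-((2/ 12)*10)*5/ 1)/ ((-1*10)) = 5/6 = 0.83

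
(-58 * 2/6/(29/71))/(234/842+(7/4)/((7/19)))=-9.41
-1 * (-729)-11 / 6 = 4363/6 = 727.17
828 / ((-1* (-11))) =828/11 = 75.27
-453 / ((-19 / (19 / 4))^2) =-453/16 = -28.31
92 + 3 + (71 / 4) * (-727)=-51237/4 = -12809.25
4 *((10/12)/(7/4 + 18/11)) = 440/447 = 0.98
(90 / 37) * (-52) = -4680/37 = -126.49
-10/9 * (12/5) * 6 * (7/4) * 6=-168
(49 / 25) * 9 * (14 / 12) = 1029/50 = 20.58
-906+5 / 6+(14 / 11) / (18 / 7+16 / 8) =-477781/528 = -904.89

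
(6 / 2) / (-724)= -3/724 = 0.00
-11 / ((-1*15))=11/15 = 0.73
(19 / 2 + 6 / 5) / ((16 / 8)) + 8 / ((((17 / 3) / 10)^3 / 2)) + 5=9656991/98260 = 98.28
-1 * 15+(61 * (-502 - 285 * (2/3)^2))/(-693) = 83861/2079 = 40.34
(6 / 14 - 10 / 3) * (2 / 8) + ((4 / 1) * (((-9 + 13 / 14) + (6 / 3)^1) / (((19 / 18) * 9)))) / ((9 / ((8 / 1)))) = -2051/684 = -3.00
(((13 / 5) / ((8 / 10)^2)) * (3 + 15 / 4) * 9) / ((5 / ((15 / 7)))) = 47385/448 = 105.77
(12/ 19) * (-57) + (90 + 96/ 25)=1446/25 = 57.84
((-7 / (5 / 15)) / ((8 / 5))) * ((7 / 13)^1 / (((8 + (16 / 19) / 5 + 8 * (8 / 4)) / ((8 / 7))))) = -1425/4264 = -0.33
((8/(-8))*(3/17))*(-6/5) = 18/85 = 0.21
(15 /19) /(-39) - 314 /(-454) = 37644/56069 = 0.67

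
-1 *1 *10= -10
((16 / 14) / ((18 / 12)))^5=1048576/4084101 = 0.26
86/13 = 6.62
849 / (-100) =-849/100 = -8.49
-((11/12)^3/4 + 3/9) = -3635/6912 = -0.53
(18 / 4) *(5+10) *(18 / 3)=405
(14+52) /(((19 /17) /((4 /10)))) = 2244/95 = 23.62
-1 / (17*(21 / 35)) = -5/51 = -0.10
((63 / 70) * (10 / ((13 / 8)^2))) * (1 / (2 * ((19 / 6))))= 1728/3211 = 0.54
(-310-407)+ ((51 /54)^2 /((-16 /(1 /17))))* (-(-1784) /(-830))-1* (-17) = -376484209/537840 = -699.99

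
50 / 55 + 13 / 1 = 153/11 = 13.91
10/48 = 5/24 = 0.21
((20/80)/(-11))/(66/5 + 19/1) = -5/7084 = 0.00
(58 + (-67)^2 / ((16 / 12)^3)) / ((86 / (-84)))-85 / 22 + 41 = -657983/352 = -1869.27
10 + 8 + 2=20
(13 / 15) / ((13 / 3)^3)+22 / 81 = 19319/68445 = 0.28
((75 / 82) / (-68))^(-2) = 31091776/5625 = 5527.43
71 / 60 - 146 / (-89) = 15079/5340 = 2.82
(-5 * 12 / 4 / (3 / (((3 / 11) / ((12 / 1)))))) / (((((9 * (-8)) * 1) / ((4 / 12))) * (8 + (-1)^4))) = 5/85536 = 0.00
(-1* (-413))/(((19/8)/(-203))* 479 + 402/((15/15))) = 670712/643747 = 1.04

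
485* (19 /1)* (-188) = -1732420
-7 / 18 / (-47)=7/846 = 0.01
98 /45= 2.18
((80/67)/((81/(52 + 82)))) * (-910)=-145600/81 = -1797.53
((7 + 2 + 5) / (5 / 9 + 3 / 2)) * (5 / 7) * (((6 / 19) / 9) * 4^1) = 480/703 = 0.68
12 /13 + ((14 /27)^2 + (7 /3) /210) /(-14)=0.90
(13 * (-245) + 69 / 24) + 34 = -25185/8 = -3148.12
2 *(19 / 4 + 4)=35/2 = 17.50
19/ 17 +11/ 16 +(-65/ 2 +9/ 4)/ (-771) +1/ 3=152231/69904 = 2.18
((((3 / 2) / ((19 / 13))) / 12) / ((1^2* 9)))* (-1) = -13/1368 = -0.01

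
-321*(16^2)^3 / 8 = -673185792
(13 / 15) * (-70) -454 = -1544/3 = -514.67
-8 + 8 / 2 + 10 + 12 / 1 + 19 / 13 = 253/13 = 19.46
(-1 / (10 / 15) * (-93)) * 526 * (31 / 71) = 2274687/71 = 32037.85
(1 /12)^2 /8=1/1152 = 0.00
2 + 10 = 12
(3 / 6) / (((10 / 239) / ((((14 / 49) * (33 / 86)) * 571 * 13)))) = 58545201/6020 = 9725.12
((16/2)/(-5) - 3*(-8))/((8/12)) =168/5 = 33.60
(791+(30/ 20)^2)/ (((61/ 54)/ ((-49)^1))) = -4197879/122 = -34408.84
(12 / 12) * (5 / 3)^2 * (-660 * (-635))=3492500/3 = 1164166.67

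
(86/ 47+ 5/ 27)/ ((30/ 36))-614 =-1293496/2115 = -611.58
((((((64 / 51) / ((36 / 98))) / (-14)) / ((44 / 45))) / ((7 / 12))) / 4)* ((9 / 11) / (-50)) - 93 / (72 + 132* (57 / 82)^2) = -534592141/782513655 = -0.68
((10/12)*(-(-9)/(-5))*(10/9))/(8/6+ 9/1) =-5/31 = -0.16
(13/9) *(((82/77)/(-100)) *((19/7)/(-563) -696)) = 292399003/27311130 = 10.71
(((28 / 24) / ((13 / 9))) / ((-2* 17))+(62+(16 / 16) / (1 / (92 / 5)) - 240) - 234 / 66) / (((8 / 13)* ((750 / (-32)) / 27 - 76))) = 71399583/20699030 = 3.45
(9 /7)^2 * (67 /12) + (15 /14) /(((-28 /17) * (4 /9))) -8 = -367/1568 = -0.23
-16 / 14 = -8/7 = -1.14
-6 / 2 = -3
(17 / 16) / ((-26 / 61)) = -2.49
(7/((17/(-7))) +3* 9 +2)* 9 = 3996/17 = 235.06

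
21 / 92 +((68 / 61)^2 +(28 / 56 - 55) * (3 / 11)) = -13.39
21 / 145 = 0.14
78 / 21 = 26/7 = 3.71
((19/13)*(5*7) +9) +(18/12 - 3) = 1525/26 = 58.65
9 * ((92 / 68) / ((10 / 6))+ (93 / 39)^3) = 24154452/186745 = 129.34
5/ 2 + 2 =9/2 = 4.50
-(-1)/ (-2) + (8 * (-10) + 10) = -141/2 = -70.50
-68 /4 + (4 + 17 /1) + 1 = 5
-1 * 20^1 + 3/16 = -317/16 = -19.81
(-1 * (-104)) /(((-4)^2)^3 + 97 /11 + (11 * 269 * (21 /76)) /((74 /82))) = 3216928/154994925 = 0.02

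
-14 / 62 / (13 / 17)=-119/403 = -0.30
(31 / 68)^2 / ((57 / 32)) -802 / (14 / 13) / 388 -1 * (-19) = 769419095/44740668 = 17.20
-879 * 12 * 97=-1023156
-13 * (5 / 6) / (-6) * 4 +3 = 92/9 = 10.22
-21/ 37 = -0.57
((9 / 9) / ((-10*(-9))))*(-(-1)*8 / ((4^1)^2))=1/180 = 0.01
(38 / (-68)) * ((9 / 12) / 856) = -57/116416 = 0.00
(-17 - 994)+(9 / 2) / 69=-46503/46 = -1010.93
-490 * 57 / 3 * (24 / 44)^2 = -335160/121 = -2769.92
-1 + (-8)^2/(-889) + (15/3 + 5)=7937/889 = 8.93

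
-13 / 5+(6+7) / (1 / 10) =637/5 = 127.40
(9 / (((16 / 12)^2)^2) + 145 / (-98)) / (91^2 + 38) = 17161/104353536 = 0.00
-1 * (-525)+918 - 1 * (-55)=1498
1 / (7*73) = 1/511 = 0.00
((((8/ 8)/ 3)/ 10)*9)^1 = 3/10 = 0.30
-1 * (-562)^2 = -315844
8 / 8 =1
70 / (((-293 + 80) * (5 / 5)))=-70/213 = -0.33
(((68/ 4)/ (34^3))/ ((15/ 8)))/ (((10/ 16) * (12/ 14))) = 28/65025 = 0.00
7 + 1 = 8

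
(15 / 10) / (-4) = -3/8 = -0.38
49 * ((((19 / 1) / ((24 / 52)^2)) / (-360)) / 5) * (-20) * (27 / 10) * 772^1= 30366427/300 = 101221.42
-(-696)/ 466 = 348/233 = 1.49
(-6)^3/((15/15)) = -216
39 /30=13/10 = 1.30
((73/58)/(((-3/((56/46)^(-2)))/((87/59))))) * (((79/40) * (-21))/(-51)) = -3050743/8986880 = -0.34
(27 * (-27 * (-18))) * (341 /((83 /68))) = 304272936/83 = 3665938.99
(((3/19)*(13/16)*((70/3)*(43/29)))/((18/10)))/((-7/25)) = -349375/39672 = -8.81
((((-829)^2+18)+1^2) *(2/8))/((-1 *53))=-171815/53 = -3241.79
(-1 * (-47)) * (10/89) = 470/89 = 5.28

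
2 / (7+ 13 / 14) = 0.25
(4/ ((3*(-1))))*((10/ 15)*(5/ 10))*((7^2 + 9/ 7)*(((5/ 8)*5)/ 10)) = -440/63 = -6.98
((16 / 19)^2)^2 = 65536/130321 = 0.50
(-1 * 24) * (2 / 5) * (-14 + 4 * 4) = -96/5 = -19.20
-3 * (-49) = 147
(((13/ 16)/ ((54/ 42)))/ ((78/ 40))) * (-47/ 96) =-1645/10368 = -0.16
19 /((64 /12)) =57/16 = 3.56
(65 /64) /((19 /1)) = 65/1216 = 0.05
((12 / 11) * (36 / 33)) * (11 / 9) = 16/11 = 1.45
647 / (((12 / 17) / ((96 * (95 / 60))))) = 417962/3 = 139320.67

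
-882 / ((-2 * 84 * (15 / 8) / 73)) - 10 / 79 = 204.27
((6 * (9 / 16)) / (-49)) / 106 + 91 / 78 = 1.17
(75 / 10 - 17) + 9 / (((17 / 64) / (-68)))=-4627/2 = -2313.50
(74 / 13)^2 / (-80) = -1369/3380 = -0.41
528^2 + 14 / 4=557575/2 = 278787.50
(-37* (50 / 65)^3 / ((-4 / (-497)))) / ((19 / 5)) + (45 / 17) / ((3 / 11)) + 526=-10612749/709631 = -14.96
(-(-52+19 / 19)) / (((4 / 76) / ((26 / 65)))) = 1938/5 = 387.60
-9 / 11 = -0.82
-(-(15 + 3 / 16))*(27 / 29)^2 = 177147/13456 = 13.16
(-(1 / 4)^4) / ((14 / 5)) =-5/3584 = 0.00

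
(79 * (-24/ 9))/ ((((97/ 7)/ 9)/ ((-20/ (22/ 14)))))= 1858080/1067 = 1741.41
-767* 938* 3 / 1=-2158338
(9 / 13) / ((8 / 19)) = 171/104 = 1.64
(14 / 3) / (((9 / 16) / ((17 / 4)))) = 952/27 = 35.26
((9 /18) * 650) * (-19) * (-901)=5563675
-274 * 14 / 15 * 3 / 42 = -274/15 = -18.27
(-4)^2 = 16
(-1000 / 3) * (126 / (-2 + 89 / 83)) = 45272.73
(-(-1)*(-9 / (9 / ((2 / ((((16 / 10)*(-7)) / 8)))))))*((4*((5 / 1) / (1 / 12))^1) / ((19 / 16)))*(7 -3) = 153600/133 = 1154.89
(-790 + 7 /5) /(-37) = 3943/185 = 21.31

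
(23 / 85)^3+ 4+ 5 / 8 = 22819961/4913000 = 4.64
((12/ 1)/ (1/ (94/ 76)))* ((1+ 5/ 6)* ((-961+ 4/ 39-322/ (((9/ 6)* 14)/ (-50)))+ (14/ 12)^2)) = -46665971/8892 = -5248.08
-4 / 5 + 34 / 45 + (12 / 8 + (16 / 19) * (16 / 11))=50419/18810 = 2.68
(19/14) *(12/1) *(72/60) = 684/35 = 19.54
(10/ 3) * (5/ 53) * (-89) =-4450/159 = -27.99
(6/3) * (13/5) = 26/5 = 5.20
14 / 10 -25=-118/5 = -23.60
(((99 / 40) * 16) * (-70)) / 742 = -198/53 = -3.74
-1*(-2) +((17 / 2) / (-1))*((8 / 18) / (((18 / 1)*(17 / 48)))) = 38/27 = 1.41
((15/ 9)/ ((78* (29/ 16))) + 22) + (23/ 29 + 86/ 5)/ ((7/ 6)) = 4445528/118755 = 37.43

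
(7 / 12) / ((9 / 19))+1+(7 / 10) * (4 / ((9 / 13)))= 3389/540 = 6.28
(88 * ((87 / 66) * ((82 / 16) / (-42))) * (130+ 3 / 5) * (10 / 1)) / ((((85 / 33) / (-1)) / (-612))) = -153730566/35 = -4392301.89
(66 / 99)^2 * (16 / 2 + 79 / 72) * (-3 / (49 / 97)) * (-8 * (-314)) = -79799960/1323 = -60317.43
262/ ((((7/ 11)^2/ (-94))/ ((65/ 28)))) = -48424805/343 = -141180.19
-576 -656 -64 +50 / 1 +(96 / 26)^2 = -208270/169 = -1232.37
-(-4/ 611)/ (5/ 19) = 76/3055 = 0.02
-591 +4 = -587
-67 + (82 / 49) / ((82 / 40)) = -3243/49 = -66.18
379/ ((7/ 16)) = 6064/7 = 866.29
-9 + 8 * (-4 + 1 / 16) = -81/2 = -40.50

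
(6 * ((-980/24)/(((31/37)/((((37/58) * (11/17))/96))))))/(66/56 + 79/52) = -335740405/720379488 = -0.47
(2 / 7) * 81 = 162/7 = 23.14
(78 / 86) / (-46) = -39/1978 = -0.02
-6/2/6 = -0.50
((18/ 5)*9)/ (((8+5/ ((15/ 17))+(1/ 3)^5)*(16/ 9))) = 1.33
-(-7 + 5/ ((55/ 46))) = 31/11 = 2.82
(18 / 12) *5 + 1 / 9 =137/18 = 7.61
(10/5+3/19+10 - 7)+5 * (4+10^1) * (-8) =-10542/19 = -554.84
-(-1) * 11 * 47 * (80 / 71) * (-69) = -2853840/71 = -40194.93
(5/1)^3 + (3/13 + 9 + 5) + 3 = 1849/13 = 142.23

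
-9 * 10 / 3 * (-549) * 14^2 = 3228120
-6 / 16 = -3/8 = -0.38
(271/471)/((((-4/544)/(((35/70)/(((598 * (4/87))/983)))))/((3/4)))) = -393995247/375544 = -1049.13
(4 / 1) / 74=2/37 = 0.05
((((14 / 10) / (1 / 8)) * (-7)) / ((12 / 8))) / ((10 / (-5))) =392/15 = 26.13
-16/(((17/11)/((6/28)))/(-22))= 5808/119 = 48.81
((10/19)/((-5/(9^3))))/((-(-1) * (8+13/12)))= -17496/2071 = -8.45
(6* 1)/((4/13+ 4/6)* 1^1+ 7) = 234/311 = 0.75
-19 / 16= -1.19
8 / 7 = 1.14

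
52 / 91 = 4/7 = 0.57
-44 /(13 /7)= -308/13 = -23.69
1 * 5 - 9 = -4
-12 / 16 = -3/4 = -0.75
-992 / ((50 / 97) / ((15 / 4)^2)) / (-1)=27063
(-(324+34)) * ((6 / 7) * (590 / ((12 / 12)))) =-1267320/7 = -181045.71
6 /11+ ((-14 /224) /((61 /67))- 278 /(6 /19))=-28338419/32208 = -879.86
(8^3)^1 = 512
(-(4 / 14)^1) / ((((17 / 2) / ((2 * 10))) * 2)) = -40/119 = -0.34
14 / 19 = 0.74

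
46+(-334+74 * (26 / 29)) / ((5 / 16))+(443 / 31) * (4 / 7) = -25245334/31465 = -802.33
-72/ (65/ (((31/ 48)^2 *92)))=-22103/520 = -42.51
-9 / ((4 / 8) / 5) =-90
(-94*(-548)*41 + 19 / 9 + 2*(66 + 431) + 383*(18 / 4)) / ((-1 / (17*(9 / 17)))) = -38064809/2 = -19032404.50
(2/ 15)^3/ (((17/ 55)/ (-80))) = -1408/2295 = -0.61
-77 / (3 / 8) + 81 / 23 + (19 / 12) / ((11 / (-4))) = -51204/253 = -202.39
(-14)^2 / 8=49/2 = 24.50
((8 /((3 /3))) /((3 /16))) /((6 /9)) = 64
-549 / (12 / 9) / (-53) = 1647/212 = 7.77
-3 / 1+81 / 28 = -3/28 = -0.11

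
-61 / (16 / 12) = -183/4 = -45.75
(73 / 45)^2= 5329/2025 = 2.63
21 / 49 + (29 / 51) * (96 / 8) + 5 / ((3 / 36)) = 8003/119 = 67.25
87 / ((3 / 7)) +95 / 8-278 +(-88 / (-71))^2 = -61.59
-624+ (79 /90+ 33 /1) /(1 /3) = -15671/30 = -522.37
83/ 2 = 41.50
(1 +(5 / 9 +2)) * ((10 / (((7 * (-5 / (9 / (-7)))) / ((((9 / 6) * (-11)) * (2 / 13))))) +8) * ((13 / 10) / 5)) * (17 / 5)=1224544/55125 = 22.21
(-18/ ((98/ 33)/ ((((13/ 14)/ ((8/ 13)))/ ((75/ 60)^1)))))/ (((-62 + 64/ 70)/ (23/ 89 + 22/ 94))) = 25849395/438219446 = 0.06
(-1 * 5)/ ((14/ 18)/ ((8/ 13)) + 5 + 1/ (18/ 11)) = -8/11 = -0.73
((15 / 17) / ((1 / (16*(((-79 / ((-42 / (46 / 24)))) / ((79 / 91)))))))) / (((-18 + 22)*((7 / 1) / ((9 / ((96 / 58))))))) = 43355/3808 = 11.39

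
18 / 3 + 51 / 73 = 6.70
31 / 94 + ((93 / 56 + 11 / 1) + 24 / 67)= 2353965/176344 = 13.35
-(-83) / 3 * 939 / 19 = 25979/19 = 1367.32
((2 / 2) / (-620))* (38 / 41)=-19/12710 = 0.00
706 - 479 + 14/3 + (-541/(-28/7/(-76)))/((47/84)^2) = -216050617/6627 = -32601.57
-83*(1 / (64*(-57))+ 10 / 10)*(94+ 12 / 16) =-114723679/14592 = -7862.09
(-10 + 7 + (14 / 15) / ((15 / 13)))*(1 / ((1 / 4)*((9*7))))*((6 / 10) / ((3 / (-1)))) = 1972/70875 = 0.03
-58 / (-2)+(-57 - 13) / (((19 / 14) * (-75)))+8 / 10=30.49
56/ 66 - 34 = -1094/33 = -33.15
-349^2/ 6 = -121801/6 = -20300.17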